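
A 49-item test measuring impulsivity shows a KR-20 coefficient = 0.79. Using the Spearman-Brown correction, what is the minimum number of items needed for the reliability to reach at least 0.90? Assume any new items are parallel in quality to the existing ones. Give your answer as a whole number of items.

n = 0.90(1 − 0.79) / [0.79(1 − 0.90)]
  = 0.1890 / 0.0790 = 2.3924
So the test needs 2.3924 × 49 ≈ 117.23 items; rounding up, 118.

118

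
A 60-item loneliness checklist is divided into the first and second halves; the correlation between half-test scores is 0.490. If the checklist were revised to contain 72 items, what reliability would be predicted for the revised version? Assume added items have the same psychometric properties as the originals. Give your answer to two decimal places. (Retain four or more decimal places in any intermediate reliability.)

Full-test reliability from the split-half r: r_full = 2(0.490)/(1 + 0.490) = 0.6577
Then adjust to 72 items: n = 72/60 = 1.2000
r_new = n·r_full / (1 + (n − 1)·r_full) = 0.7892 / 1.1315 ≈ 0.6975

0.70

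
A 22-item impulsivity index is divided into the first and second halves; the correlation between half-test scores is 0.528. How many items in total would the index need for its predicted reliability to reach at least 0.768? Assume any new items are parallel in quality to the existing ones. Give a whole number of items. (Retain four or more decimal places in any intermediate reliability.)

Corrected full-test reliability: r_full = 2 × 0.528 / (1 + 0.528) ≈ 0.6911
Solve Spearman-Brown for n: n = 0.768(1 − 0.6911) / [0.6911(1 − 0.768)] = 1.4796
Required items = 1.4796 × 22 = 32.55, so 33 items.

33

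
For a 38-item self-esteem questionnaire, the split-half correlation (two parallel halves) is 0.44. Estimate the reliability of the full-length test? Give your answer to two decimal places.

0.61

The full test is twice the length of either half (n = 2).
r_full = 2(0.44) / (1 + 0.44)
r_full = 0.8800 / 1.4400 ≈ 0.6111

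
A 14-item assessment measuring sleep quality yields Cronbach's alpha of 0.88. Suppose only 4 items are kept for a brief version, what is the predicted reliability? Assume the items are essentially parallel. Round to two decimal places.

Length ratio n = 4/14 = 0.2857
r_new = 0.2857·0.88 / [1 + (0.2857 − 1)·0.88]
r_new = 0.2514 / 0.3714 ≈ 0.6769

0.68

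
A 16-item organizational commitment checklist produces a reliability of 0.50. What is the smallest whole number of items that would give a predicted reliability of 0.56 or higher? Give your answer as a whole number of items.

21

n = [0.56 × 0.50] / [0.50 × 0.44]
n = 0.2800 / 0.2200 ≈ 1.2727
1.2727 × 16 = 20.36 → 21 items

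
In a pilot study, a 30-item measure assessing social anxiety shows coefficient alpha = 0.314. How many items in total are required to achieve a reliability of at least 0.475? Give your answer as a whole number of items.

Rearranging the Spearman-Brown formula for n,
n = r*(1 − r) / [ r (1 − r*) ]
n = 0.475 × (1 − 0.314) / [ 0.314 × (1 − 0.475) ]
n = 0.325850 / 0.164850 ≈ 1.9766
Items needed = n × 30 = 1.9766 × 30 ≈ 59.30 → round up to 60

60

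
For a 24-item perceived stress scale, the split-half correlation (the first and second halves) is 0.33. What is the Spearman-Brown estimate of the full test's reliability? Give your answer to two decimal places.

0.50

Each half is half the length of the full test, so the full test is n = 2 times a half.
r_full = 2r_hh / (1 + r_hh) = 2 × 0.33 / (1 + 0.33)
       = 0.6600 / 1.3300 = 0.4962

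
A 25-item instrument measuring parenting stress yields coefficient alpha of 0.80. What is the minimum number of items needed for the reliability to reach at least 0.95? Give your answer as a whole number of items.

Rearranging the Spearman-Brown formula for n,
n = r*(1 − r) / [ r (1 − r*) ]
n = [0.95 × 0.20] / [0.80 × 0.05]
  = 0.1900 / 0.0400 = 4.7500
4.7500 × 25 = 118.75 → 119 items

119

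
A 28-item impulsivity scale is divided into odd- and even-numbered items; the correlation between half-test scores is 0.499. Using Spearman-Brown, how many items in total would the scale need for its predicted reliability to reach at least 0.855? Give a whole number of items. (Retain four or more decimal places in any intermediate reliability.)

r_full = 2(0.499)/(1 + 0.499) = 0.6658
n = r_tgt(1 − r_full) / [r_full(1 − r_tgt)] = 0.855 × 0.3342 / (0.6658 × 0.145) ≈ 2.9598
Required items = 2.9598 × 28 = 82.87, so 83 items.

83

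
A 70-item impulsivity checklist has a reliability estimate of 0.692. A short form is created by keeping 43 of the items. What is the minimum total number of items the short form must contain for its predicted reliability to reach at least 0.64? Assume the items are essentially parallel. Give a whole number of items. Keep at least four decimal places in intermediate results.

56

Short-form reliability: n = 43/70 = 0.6143; r_43 = n·r/(1+(n−1)r) ≈ 0.5799
Length factor from the short form to reach 0.64: n' = 0.64(1 − 0.5799) / [0.5799(1 − 0.64)] ≈ 1.2879
Items = 1.2879 × 43 ≈ 55.38 → 56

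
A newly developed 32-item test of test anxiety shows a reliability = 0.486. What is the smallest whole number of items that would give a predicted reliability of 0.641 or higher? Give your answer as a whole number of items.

61

n = [0.641 × 0.514] / [0.486 × 0.359]
n = 0.329474 / 0.174474 ≈ 1.8884
So the test needs 1.8884 × 32 ≈ 60.43 items; rounding up, 61.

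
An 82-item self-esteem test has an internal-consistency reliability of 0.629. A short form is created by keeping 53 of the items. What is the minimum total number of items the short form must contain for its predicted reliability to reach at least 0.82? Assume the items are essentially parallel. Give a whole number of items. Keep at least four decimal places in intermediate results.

First, r for the 53-item form: n = 53/82 = 0.6463, so r_53 = 0.6463·0.629/(1 + (0.6463 − 1)·0.629) = 0.5228
Length factor from the short form to reach 0.82: n' = 0.82(1 − 0.5228) / [0.5228(1 − 0.82)] ≈ 4.1582
Total items = 4.1582 × 53 = 220.38, rounded up to 221.

221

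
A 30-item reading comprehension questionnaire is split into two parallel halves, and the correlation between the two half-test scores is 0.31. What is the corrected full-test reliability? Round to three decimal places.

Apply the Spearman-Brown correction with n = 2:
r_full = 2(0.31) / (1 + 0.31)
       = 0.6200 / 1.3100 = 0.4733

0.473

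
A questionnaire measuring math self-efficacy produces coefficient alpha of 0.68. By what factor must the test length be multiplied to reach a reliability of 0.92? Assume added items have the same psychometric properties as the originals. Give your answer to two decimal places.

n = 0.92 × (1 − 0.68) / [ 0.68 × (1 − 0.92) ]
n = 0.2944 / 0.0544 ≈ 5.4118

5.41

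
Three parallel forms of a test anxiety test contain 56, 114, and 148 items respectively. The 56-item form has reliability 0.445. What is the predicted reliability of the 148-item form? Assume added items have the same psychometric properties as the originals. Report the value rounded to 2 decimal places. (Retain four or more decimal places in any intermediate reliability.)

Only the ratio of lengths matters: n = 148/56 = 2.6429
r_{148} = n·r / (1 + (n − 1)·r) = 1.1761 / 1.7311 ≈ 0.6794

0.68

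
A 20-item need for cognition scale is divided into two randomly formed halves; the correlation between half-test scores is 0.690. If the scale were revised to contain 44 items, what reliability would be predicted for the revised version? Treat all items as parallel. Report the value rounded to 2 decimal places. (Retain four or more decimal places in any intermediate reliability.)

Spearman-Brown correction (n = 2): r_full = 2·0.690/(1 + 0.690) = 0.8166
Length factor from 20 to 44 items: n = 44/20 = 2.2000
r_new = n·r_full / (1 + (n − 1)·r_full) = 1.7965 / 1.9799 ≈ 0.9074

0.91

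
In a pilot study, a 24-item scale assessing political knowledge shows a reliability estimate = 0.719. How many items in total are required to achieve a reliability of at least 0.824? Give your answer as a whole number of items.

n = 0.824 × (1 − 0.719) / [ 0.719 × (1 − 0.824) ]
n = 0.231544 / 0.126544 ≈ 1.8298
Items needed = n × 24 = 1.8298 × 24 ≈ 43.92 → round up to 44

44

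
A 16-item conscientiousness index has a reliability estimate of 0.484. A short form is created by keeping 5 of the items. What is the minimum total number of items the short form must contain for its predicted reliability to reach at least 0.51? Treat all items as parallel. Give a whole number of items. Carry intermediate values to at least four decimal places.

18

First, r for the 5-item form: n = 5/16 = 0.3125, so r_5 = 0.3125·0.484/(1 + (0.3125 − 1)·0.484) = 0.2267
Length factor from the short form to reach 0.51: n' = 0.51(1 − 0.2267) / [0.2267(1 − 0.51)] ≈ 3.5503
Items = 3.5503 × 5 ≈ 17.75 → 18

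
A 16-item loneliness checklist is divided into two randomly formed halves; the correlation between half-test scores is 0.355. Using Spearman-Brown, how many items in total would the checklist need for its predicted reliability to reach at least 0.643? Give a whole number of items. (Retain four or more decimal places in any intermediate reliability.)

27

Corrected full-test reliability: r_full = 2 × 0.355 / (1 + 0.355) ≈ 0.5240
n = r_tgt(1 − r_full) / [r_full(1 − r_tgt)] = 0.643 × 0.4760 / (0.5240 × 0.357) ≈ 1.6361
Items = 1.6361 × 16 ≈ 26.18 → 27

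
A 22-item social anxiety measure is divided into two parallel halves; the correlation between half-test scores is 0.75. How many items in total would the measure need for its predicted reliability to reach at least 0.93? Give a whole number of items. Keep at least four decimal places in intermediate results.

49

Corrected full-test reliability: r_full = 2 × 0.75 / (1 + 0.75) ≈ 0.8571
Solve Spearman-Brown for n: n = 0.93(1 − 0.8571) / [0.8571(1 − 0.93)] = 2.2151
Items = 2.2151 × 22 ≈ 48.73 → 49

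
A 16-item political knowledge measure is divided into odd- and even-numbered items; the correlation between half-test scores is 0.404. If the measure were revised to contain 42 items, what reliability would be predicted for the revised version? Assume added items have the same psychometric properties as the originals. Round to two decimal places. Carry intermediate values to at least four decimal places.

0.78

First correct the split-half correlation to full-test reliability: r_full = 2 × 0.404 / (1 + 0.404) ≈ 0.5755
Length factor from 16 to 42 items: n = 42/16 = 2.6250
r_new = n·r_full / (1 + (n − 1)·r_full) = 1.5107 / 1.9352 ≈ 0.7806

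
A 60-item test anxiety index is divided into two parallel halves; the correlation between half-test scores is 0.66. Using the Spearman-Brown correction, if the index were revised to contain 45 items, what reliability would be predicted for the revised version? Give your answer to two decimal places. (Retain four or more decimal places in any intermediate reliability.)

0.74

First correct the split-half correlation to full-test reliability: r_full = 2 × 0.66 / (1 + 0.66) ≈ 0.7952
Then adjust to 45 items: n = 45/60 = 0.7500
r_new = n·r_full / (1 + (n − 1)·r_full) = 0.5964 / 0.8012 ≈ 0.7444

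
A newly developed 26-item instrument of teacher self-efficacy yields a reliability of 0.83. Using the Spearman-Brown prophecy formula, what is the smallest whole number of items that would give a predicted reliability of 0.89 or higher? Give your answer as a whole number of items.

n = 0.89 × (1 − 0.83) / [ 0.83 × (1 − 0.89) ]
  = 0.1513 / 0.0913 = 1.6572
Items needed = n × 26 = 1.6572 × 26 ≈ 43.09 → round up to 44

44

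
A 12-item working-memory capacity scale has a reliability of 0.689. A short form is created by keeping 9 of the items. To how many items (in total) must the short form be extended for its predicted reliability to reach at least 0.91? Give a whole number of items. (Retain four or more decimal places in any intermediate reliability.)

First, r for the 9-item form: n = 9/12 = 0.7500, so r_9 = 0.7500·0.689/(1 + (0.7500 − 1)·0.689) = 0.6243
Length factor from the short form to reach 0.91: n' = 0.91(1 − 0.6243) / [0.6243(1 − 0.91)] ≈ 6.0848
Total items = 6.0848 × 9 = 54.76, rounded up to 55.

55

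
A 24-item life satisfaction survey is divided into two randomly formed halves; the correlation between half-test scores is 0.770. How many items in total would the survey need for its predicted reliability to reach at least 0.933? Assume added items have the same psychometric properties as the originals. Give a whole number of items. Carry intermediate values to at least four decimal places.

r_full = 2(0.770)/(1 + 0.770) = 0.8701
n = r_tgt(1 − r_full) / [r_full(1 − r_tgt)] = 0.933 × 0.1299 / (0.8701 × 0.067) ≈ 2.0790
Items = 2.0790 × 24 ≈ 49.90 → 50

50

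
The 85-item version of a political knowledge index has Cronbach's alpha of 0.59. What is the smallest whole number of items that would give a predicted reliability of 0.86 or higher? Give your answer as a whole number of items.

Spearman-Brown solved for the length factor n:
n = r_target (1 − r_old) / [ r_old (1 − r_target) ]
n = [0.86 × 0.41] / [0.59 × 0.14]
n = 0.3526 / 0.0826 ≈ 4.2688
Items needed = n × 85 = 4.2688 × 85 ≈ 362.85 → round up to 363

363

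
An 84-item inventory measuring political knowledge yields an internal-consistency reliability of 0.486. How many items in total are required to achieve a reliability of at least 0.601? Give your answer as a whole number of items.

n = [0.601 × 0.514] / [0.486 × 0.399]
n = 0.308914 / 0.193914 ≈ 1.5930
So the test needs 1.5930 × 84 ≈ 133.81 items; rounding up, 134.

134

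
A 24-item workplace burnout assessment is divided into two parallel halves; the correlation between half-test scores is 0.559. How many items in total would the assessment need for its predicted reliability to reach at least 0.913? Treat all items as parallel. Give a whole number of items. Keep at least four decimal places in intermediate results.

100

Corrected full-test reliability: r_full = 2 × 0.559 / (1 + 0.559) ≈ 0.7171
Solve Spearman-Brown for n: n = 0.913(1 − 0.7171) / [0.7171(1 − 0.913)] = 4.1400
Required items = 4.1400 × 24 = 99.36, so 100 items.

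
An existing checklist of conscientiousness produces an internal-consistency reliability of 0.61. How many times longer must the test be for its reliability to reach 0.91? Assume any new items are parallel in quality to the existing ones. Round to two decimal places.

Spearman-Brown solved for the length factor n:
n = r*(1 − r) / [ r (1 − r*) ]
n = 0.91(1 − 0.61) / [0.61(1 − 0.91)]
n = 0.3549 / 0.0549 ≈ 6.4645

6.46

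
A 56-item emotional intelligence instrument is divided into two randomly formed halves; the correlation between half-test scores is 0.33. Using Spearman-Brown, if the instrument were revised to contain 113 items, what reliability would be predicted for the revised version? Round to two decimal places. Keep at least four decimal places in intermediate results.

0.67

Full-test reliability from the split-half r: r_full = 2(0.33)/(1 + 0.33) = 0.4962
Then adjust to 113 items: n = 113/56 = 2.0179
r_new = n·r_full / (1 + (n − 1)·r_full) = 1.0013 / 1.5051 ≈ 0.6653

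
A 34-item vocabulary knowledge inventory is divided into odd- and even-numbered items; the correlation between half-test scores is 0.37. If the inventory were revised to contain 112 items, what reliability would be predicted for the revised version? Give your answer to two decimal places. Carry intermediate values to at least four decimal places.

Spearman-Brown correction (n = 2): r_full = 2·0.37/(1 + 0.37) = 0.5401
Then adjust to 112 items: n = 112/34 = 3.2941
r_new = n·r_full / (1 + (n − 1)·r_full) = 1.7791 / 2.2390 ≈ 0.7946

0.79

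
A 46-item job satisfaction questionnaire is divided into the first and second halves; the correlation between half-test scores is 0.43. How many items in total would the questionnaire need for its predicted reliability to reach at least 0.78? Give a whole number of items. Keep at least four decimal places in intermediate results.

Corrected full-test reliability: r_full = 2 × 0.43 / (1 + 0.43) ≈ 0.6014
n = r_tgt(1 − r_full) / [r_full(1 − r_tgt)] = 0.78 × 0.3986 / (0.6014 × 0.22) ≈ 2.3499
Items = 2.3499 × 46 ≈ 108.10 → 109

109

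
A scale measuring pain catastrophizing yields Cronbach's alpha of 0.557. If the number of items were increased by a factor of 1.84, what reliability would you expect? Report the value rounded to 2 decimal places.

0.70

r_new = (1.84 × 0.557) / (1 + (1.84 − 1) × 0.557)
r_new = 1.0249 / 1.4679 ≈ 0.6982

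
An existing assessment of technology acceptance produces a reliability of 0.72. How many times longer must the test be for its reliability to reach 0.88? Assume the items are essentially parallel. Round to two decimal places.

2.85

Rearranging the Spearman-Brown formula for n,
n = r_target (1 − r_old) / [ r_old (1 − r_target) ]
n = [0.88 × 0.28] / [0.72 × 0.12]
  = 0.2464 / 0.0864 = 2.8519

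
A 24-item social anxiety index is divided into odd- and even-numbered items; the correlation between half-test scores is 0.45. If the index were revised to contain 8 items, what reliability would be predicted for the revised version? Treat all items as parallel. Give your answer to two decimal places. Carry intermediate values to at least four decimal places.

Spearman-Brown correction (n = 2): r_full = 2·0.45/(1 + 0.45) = 0.6207
Then adjust to 8 items: n = 8/24 = 0.3333
r_new = n·r_full / (1 + (n − 1)·r_full) = 0.2069 / 0.5862 ≈ 0.3530

0.35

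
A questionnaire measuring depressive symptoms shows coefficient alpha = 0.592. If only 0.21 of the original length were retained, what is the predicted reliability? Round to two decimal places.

0.23

Apply the Spearman-Brown prophecy formula, r' = nr / [1 + (n − 1)r]:
r_new = 0.21·0.592 / [1 + (0.21 − 1)·0.592]
     = 0.1243 / 0.5323 = 0.2335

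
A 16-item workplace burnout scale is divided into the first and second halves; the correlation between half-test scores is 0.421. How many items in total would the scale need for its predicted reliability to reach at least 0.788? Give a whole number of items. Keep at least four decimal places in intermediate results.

41

r_full = 2(0.421)/(1 + 0.421) = 0.5925
Solve Spearman-Brown for n: n = 0.788(1 − 0.5925) / [0.5925(1 − 0.788)] = 2.5564
Items = 2.5564 × 16 ≈ 40.90 → 41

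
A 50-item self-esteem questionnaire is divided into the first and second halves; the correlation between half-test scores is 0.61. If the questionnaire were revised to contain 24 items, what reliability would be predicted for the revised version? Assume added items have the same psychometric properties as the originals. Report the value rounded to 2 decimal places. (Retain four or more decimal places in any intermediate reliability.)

Spearman-Brown correction (n = 2): r_full = 2·0.61/(1 + 0.61) = 0.7578
Then adjust to 24 items: n = 24/50 = 0.4800
r_new = n·r_full / (1 + (n − 1)·r_full) = 0.3637 / 0.6059 ≈ 0.6003

0.60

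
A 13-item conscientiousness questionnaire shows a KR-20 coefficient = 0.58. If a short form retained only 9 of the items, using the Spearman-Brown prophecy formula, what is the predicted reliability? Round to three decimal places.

0.489

The new length is 9/13 = 0.6923 times the old.
r_new = (0.6923 × 0.58) / (1 + (0.6923 − 1) × 0.58)
r_new = 0.4015 / 0.8215 ≈ 0.4887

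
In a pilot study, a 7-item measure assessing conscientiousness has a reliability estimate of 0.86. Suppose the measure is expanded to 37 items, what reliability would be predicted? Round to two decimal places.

0.97

Length ratio n = 37/7 = 5.2857
Spearman-Brown: r_new = n·r / (1 + (n − 1)·r)
r_new = 5.2857·0.86 / [1 + (5.2857 − 1)·0.86]
r_new = 4.5457 / 4.6857 ≈ 0.9701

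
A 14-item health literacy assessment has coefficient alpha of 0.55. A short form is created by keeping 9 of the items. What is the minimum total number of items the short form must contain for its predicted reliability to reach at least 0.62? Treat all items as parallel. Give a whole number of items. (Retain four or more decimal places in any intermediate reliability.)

19

First, r for the 9-item form: n = 9/14 = 0.6429, so r_9 = 0.6429·0.55/(1 + (0.6429 − 1)·0.55) = 0.4400
Then solve for n' with r_old = 0.4400, r_target = 0.62: n' = 0.62(1 − 0.4400)/[0.4400(1 − 0.62)] = 2.0766
Total items = 2.0766 × 9 = 18.69, rounded up to 19.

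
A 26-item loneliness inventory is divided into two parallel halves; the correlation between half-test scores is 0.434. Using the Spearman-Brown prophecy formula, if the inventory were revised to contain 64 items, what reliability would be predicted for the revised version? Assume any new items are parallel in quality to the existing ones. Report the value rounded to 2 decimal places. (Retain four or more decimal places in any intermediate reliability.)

0.79

Full-test reliability from the split-half r: r_full = 2(0.434)/(1 + 0.434) = 0.6053
Then adjust to 64 items: n = 64/26 = 2.4615
r_new = n·r_full / (1 + (n − 1)·r_full) = 1.4899 / 1.8846 ≈ 0.7906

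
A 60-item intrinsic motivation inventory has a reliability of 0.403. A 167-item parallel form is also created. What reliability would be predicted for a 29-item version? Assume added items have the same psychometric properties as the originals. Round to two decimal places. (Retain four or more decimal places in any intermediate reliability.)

Only the ratio of lengths matters: n = 29/60 = 0.4833
r_{29} = n·r / (1 + (n − 1)·r) = 0.1948 / 0.7918 ≈ 0.2460

0.25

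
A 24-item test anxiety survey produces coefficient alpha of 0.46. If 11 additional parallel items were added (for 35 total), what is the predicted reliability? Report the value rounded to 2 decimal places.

0.55

n = 35/24 = 1.4583
Apply the Spearman-Brown prophecy formula, r' = nr / [1 + (n − 1)r]:
r_new = (1.4583 × 0.46) / (1 + (1.4583 − 1) × 0.46)
     = 0.6708 / 1.2108 = 0.5540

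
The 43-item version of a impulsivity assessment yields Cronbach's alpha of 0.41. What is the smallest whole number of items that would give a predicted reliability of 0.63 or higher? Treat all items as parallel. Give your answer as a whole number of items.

106

n = 0.63 × (1 − 0.41) / [ 0.41 × (1 − 0.63) ]
  = 0.3717 / 0.1517 = 2.4502
2.4502 × 43 = 105.36 → 106 items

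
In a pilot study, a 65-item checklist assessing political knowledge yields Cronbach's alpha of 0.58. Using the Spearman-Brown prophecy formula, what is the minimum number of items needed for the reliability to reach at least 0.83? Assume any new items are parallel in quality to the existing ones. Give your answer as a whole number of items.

230

n = [0.83 × 0.42] / [0.58 × 0.17]
n = 0.3486 / 0.0986 ≈ 3.5355
3.5355 × 65 = 229.81 → 230 items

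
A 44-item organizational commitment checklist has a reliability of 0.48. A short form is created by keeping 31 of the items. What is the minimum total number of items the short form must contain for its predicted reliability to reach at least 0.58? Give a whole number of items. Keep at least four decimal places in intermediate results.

First, r for the 31-item form: n = 31/44 = 0.7045, so r_31 = 0.7045·0.48/(1 + (0.7045 − 1)·0.48) = 0.3941
Length factor from the short form to reach 0.58: n' = 0.58(1 − 0.3941) / [0.3941(1 − 0.58)] ≈ 2.1231
Items = 2.1231 × 31 ≈ 65.82 → 66

66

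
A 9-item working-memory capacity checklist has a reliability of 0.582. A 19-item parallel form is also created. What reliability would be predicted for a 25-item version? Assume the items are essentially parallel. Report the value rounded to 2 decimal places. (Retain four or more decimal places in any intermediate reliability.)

0.79

Only the ratio of lengths matters: n = 25/9 = 2.7778
r_{25} = n·r / (1 + (n − 1)·r) = 1.6167 / 2.0347 ≈ 0.7946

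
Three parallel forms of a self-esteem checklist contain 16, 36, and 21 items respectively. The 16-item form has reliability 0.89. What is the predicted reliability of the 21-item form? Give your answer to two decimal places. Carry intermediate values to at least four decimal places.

The 36-item form is not needed; work directly from the 16-item form with n = 21/16 = 1.3125.
r_{21} = n·r / (1 + (n − 1)·r) = 1.1681 / 1.2781 ≈ 0.9139

0.91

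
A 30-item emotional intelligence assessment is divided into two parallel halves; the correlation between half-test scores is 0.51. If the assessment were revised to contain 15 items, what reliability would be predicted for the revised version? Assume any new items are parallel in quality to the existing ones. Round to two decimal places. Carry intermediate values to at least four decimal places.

Full-test reliability from the split-half r: r_full = 2(0.51)/(1 + 0.51) = 0.6755
Length factor from 30 to 15 items: n = 15/30 = 0.5000
r_new = n·r_full / (1 + (n − 1)·r_full) = 0.3377 / 0.6623 ≈ 0.5099

0.51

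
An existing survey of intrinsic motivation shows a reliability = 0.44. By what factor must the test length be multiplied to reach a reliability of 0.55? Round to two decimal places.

Spearman-Brown solved for the length factor n:
n = r*(1 − r) / [ r (1 − r*) ]
n = 0.55(1 − 0.44) / [0.44(1 − 0.55)]
n = 0.3080 / 0.1980 ≈ 1.5556

1.56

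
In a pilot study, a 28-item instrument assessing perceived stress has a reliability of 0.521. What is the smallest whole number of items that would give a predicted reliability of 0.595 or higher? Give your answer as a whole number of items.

Rearranging the Spearman-Brown formula for n,
n = r*(1 − r) / [ r (1 − r*) ]
n = [0.595 × 0.479] / [0.521 × 0.405]
n = 0.285005 / 0.211005 ≈ 1.3507
1.3507 × 28 = 37.82 → 38 items

38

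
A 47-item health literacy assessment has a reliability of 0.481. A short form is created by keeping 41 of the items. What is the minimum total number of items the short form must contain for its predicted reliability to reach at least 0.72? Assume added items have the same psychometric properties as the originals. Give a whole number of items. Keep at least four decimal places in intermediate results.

131

Short-form reliability: n = 41/47 = 0.8723; r_41 = n·r/(1+(n−1)r) ≈ 0.4470
Length factor from the short form to reach 0.72: n' = 0.72(1 − 0.4470) / [0.4470(1 − 0.72)] ≈ 3.1812
Total items = 3.1812 × 41 = 130.43, rounded up to 131.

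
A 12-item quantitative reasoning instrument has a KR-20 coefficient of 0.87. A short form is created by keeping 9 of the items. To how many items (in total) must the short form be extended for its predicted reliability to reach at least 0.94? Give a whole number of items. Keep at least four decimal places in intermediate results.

29

First, r for the 9-item form: n = 9/12 = 0.7500, so r_9 = 0.7500·0.87/(1 + (0.7500 − 1)·0.87) = 0.8339
Length factor from the short form to reach 0.94: n' = 0.94(1 − 0.8339) / [0.8339(1 − 0.94)] ≈ 3.1206
Total items = 3.1206 × 9 = 28.09, rounded up to 29.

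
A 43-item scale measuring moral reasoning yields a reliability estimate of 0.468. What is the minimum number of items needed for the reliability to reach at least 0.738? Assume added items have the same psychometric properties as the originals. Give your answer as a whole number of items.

138

Spearman-Brown solved for the length factor n:
n = r*(1 − r) / [ r (1 − r*) ]
n = [0.738 × 0.532] / [0.468 × 0.262]
  = 0.392616 / 0.122616 = 3.2020
3.2020 × 43 = 137.69 → 138 items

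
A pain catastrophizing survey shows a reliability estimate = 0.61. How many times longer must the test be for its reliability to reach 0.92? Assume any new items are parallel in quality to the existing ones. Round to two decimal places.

7.35

Spearman-Brown solved for the length factor n:
n = r*(1 − r) / [ r (1 − r*) ]
n = [0.92 × 0.39] / [0.61 × 0.08]
  = 0.3588 / 0.0488 = 7.3525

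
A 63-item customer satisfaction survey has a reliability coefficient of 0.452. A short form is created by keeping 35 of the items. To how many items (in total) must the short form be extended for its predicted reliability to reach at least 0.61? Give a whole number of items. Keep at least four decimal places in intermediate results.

First, r for the 35-item form: n = 35/63 = 0.5556, so r_35 = 0.5556·0.452/(1 + (0.5556 − 1)·0.452) = 0.3143
Then solve for n' with r_old = 0.3143, r_target = 0.61: n' = 0.61(1 − 0.3143)/[0.3143(1 − 0.61)] = 3.4124
Items = 3.4124 × 35 ≈ 119.43 → 120

120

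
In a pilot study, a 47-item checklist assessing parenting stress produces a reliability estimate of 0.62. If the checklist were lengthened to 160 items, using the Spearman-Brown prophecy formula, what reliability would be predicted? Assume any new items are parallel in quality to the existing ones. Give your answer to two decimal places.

0.85

The new length is 160/47 = 3.4043 times the old.
r_new = 3.4043·0.62 / [1 + (3.4043 − 1)·0.62]
     = 2.1107 / 2.4907 = 0.8474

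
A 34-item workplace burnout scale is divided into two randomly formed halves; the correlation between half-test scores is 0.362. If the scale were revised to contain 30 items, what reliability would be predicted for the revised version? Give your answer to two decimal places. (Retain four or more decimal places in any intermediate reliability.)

Spearman-Brown correction (n = 2): r_full = 2·0.362/(1 + 0.362) = 0.5316
Length factor from 34 to 30 items: n = 30/34 = 0.8824
r_new = n·r_full / (1 + (n − 1)·r_full) = 0.4691 / 0.9375 ≈ 0.5004

0.50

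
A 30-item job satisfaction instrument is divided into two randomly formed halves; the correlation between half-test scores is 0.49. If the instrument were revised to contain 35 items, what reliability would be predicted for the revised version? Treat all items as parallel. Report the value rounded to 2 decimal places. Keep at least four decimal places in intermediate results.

First correct the split-half correlation to full-test reliability: r_full = 2 × 0.49 / (1 + 0.49) ≈ 0.6577
Length factor from 30 to 35 items: n = 35/30 = 1.1667
r_new = n·r_full / (1 + (n − 1)·r_full) = 0.7673 / 1.1096 ≈ 0.6915

0.69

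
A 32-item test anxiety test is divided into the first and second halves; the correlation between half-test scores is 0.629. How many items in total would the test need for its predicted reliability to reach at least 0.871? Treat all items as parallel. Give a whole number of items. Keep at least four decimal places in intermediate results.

64

r_full = 2(0.629)/(1 + 0.629) = 0.7723
Solve Spearman-Brown for n: n = 0.871(1 − 0.7723) / [0.7723(1 − 0.871)] = 1.9907
Required items = 1.9907 × 32 = 63.70, so 64 items.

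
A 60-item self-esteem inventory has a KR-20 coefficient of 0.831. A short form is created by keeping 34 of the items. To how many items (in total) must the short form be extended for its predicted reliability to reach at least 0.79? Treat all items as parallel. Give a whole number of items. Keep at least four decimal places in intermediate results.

46

First, r for the 34-item form: n = 34/60 = 0.5667, so r_34 = 0.5667·0.831/(1 + (0.5667 − 1)·0.831) = 0.7359
Length factor from the short form to reach 0.79: n' = 0.79(1 − 0.7359) / [0.7359(1 − 0.79)] ≈ 1.3501
Items = 1.3501 × 34 ≈ 45.90 → 46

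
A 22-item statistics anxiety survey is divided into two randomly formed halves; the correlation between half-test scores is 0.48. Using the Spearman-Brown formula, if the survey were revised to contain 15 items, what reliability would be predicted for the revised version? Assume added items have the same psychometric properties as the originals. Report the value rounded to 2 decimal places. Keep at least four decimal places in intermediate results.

Spearman-Brown correction (n = 2): r_full = 2·0.48/(1 + 0.48) = 0.6486
Length factor from 22 to 15 items: n = 15/22 = 0.6818
r_new = n·r_full / (1 + (n − 1)·r_full) = 0.4422 / 0.7936 ≈ 0.5572

0.56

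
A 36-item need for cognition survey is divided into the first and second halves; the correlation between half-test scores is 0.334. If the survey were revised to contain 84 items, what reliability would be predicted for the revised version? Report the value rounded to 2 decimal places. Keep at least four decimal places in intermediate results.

0.70

Spearman-Brown correction (n = 2): r_full = 2·0.334/(1 + 0.334) = 0.5007
Length factor from 36 to 84 items: n = 84/36 = 2.3333
r_new = n·r_full / (1 + (n − 1)·r_full) = 1.1683 / 1.6676 ≈ 0.7006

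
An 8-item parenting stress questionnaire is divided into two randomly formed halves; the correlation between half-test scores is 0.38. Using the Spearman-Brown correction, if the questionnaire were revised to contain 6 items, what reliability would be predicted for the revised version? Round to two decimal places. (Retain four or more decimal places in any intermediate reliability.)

0.48

Full-test reliability from the split-half r: r_full = 2(0.38)/(1 + 0.38) = 0.5507
Length factor from 8 to 6 items: n = 6/8 = 0.7500
r_new = n·r_full / (1 + (n − 1)·r_full) = 0.4130 / 0.8623 ≈ 0.4790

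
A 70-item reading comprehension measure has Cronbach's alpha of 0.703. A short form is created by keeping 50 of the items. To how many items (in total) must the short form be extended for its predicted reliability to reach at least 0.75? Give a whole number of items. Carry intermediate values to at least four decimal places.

First, r for the 50-item form: n = 50/70 = 0.7143, so r_50 = 0.7143·0.703/(1 + (0.7143 − 1)·0.703) = 0.6284
Then solve for n' with r_old = 0.6284, r_target = 0.75: n' = 0.75(1 − 0.6284)/[0.6284(1 − 0.75)] = 1.7740
Items = 1.7740 × 50 ≈ 88.70 → 89

89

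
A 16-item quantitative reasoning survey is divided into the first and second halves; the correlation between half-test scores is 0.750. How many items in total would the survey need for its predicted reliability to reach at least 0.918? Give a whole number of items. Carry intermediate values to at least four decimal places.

30

Corrected full-test reliability: r_full = 2 × 0.750 / (1 + 0.750) ≈ 0.8571
n = r_tgt(1 − r_full) / [r_full(1 − r_tgt)] = 0.918 × 0.1429 / (0.8571 × 0.082) ≈ 1.8665
Items = 1.8665 × 16 ≈ 29.86 → 30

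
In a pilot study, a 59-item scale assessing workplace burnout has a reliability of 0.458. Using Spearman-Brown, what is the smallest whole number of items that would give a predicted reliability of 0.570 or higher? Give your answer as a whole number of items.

93

n = 0.570(1 − 0.458) / [0.458(1 − 0.570)]
  = 0.308940 / 0.196940 = 1.5687
So the test needs 1.5687 × 59 ≈ 92.55 items; rounding up, 93.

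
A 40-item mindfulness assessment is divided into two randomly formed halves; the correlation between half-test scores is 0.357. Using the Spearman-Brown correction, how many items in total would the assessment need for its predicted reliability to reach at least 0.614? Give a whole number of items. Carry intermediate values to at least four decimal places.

r_full = 2(0.357)/(1 + 0.357) = 0.5262
n = r_tgt(1 − r_full) / [r_full(1 − r_tgt)] = 0.614 × 0.4738 / (0.5262 × 0.386) ≈ 1.4323
Items = 1.4323 × 40 ≈ 57.29 → 58

58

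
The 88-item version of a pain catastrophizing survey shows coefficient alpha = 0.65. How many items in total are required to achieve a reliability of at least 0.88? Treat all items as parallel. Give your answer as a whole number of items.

Spearman-Brown solved for the length factor n:
n = r_target (1 − r_old) / [ r_old (1 − r_target) ]
n = 0.88(1 − 0.65) / [0.65(1 − 0.88)]
n = 0.3080 / 0.0780 ≈ 3.9487
3.9487 × 88 = 347.49 → 348 items

348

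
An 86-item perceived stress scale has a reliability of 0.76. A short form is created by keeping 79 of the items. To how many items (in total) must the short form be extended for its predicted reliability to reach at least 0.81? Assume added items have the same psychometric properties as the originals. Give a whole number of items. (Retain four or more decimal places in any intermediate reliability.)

116

Short-form reliability: n = 79/86 = 0.9186; r_79 = n·r/(1+(n−1)r) ≈ 0.7442
Length factor from the short form to reach 0.81: n' = 0.81(1 − 0.7442) / [0.7442(1 − 0.81)] ≈ 1.4654
Items = 1.4654 × 79 ≈ 115.77 → 116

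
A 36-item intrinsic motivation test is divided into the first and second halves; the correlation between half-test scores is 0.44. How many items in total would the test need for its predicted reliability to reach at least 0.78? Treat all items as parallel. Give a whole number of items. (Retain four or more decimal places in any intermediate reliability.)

82

r_full = 2(0.44)/(1 + 0.44) = 0.6111
Solve Spearman-Brown for n: n = 0.78(1 − 0.6111) / [0.6111(1 − 0.78)] = 2.2563
Required items = 2.2563 × 36 = 81.23, so 82 items.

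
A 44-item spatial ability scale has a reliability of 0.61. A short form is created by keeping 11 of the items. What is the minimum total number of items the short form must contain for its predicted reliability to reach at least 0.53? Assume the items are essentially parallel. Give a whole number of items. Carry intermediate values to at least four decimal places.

Short-form reliability: n = 11/44 = 0.2500; r_11 = n·r/(1+(n−1)r) ≈ 0.2811
Length factor from the short form to reach 0.53: n' = 0.53(1 − 0.2811) / [0.2811(1 − 0.53)] ≈ 2.8839
Total items = 2.8839 × 11 = 31.72, rounded up to 32.

32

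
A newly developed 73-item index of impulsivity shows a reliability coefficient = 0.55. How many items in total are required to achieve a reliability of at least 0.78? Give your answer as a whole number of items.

Spearman-Brown solved for the length factor n:
n = r*(1 − r) / [ r (1 − r*) ]
n = [0.78 × 0.45] / [0.55 × 0.22]
n = 0.3510 / 0.1210 ≈ 2.9008
2.9008 × 73 = 211.76 → 212 items

212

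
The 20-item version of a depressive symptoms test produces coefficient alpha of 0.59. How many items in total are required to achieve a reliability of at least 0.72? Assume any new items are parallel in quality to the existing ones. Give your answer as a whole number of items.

36

Invert Spearman-Brown to solve for n:
n = r*(1 − r) / [ r (1 − r*) ]
n = 0.72 × (1 − 0.59) / [ 0.59 × (1 − 0.72) ]
  = 0.2952 / 0.1652 = 1.7869
Items needed = n × 20 = 1.7869 × 20 ≈ 35.74 → round up to 36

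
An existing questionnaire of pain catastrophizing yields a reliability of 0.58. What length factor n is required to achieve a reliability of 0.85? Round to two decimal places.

4.10

n = 0.85 × (1 − 0.58) / [ 0.58 × (1 − 0.85) ]
  = 0.3570 / 0.0870 = 4.1034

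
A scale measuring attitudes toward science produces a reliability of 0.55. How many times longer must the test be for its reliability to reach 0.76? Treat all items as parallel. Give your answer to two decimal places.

2.59

n = 0.76 × (1 − 0.55) / [ 0.55 × (1 − 0.76) ]
  = 0.3420 / 0.1320 = 2.5909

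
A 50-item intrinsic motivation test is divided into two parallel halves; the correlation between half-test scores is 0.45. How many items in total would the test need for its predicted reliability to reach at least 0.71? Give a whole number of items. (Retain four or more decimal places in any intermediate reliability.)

Corrected full-test reliability: r_full = 2 × 0.45 / (1 + 0.45) ≈ 0.6207
Solve Spearman-Brown for n: n = 0.71(1 − 0.6207) / [0.6207(1 − 0.71)] = 1.4961
Items = 1.4961 × 50 ≈ 74.80 → 75

75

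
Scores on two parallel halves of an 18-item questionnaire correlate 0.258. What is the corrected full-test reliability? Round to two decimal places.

Each half is half the length of the full test, so the full test is n = 2 times a half.
r_full = 2r_hh / (1 + r_hh) = 2 × 0.258 / (1 + 0.258)
       = 0.5160 / 1.2580 = 0.4102

0.41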